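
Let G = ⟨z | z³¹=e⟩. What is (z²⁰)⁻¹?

The order of (z²⁰) is 31 (smallest k with (z²⁰)ᵏ = e), so (z²⁰)⁻¹ = (z²⁰)³⁰ = z¹¹.
Check: (z²⁰) · (z¹¹) → (z²⁰) · z¹¹ = e, giving e as required.

Answer: z¹¹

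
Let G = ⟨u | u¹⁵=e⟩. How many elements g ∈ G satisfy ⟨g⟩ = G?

G is cyclic of order 15. An element generates G iff its order is 15, and a cyclic group of order 15 has exactly φ(15) = 8 such elements.

Answer: 8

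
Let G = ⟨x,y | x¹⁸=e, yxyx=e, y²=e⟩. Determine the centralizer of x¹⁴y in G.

⟨x¹⁴y⟩ ⊆ C_G(x¹⁴y) since powers of x¹⁴y commute with x¹⁴y; so |C_G(x¹⁴y)| ≥ |⟨x¹⁴y⟩| = 2.
By orbit–stabilizer, |C_G(x¹⁴y)| = |G| / |conj. class of x¹⁴y| = 36 / 9 = 4.
The 4 elements commuting with x¹⁴y are {e, x⁹, x⁵y, x¹⁴y}.

Answer: {e, x⁹, x⁵y, x¹⁴y}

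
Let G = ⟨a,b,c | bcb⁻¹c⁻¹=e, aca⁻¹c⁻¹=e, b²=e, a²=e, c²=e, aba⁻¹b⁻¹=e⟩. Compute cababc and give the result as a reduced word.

Multiply left to right, reducing at each step:
  c · a = ac
  (ac) · b = abc
  (abc) · a = bc
  (bc) · b = c
  c · c = e

Answer: e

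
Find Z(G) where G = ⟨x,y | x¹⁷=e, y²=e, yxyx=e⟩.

An element z ∈ Z(G) iff z commutes with every generator.
For example e is central: e·x = x = x·e; e·y = y = y·e.
Whereas x ∉ Z(G) since x·y = xy ≠ x¹⁶y = y·x.
Checking each of the 34 elements this way gives Z(G) = {e}, of order 1.

Answer: {e}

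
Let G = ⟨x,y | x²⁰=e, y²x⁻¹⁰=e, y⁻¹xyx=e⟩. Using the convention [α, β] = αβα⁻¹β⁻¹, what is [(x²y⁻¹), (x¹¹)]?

[(x²y⁻¹), (x¹¹)] = (x²y⁻¹)·(x¹¹)·(x²y⁻¹)⁻¹·(x¹¹)⁻¹.
  (x²y⁻¹) · (x¹¹) = xy
  (xy) · (x²y) = x⁹
  (x⁹) · (x⁹) = x¹⁸

Answer: x¹⁸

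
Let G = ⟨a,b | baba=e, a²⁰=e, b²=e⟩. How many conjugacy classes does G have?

The conjugacy classes (representative and size) are:
  [e] (size 1), [a] (size 2), [a¹⁸] (size 2), [a³] (size 2), [a⁴] (size 2), [a¹⁵] (size 2), [a¹⁴] (size 2), [a⁷] (size 2), [a¹²] (size 2), [a¹¹] (size 2), [a¹⁰] (size 1), [a¹⁸b] (size 10), [a⁵b] (size 10).
Class equation: 1 + 2 + 2 + 2 + 2 + 2 + 2 + 2 + 2 + 2 + 1 + 10 + 10 = 40 = |G|. So G has 13 conjugacy classes.

Answer: 13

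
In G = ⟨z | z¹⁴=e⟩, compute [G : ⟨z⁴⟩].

First find ord(z⁴) by computing successive powers:
  (z⁴)¹ = z⁴, (z⁴)² = z⁸, (z⁴)³ = z¹², (z⁴)⁴ = z², (z⁴)⁵ = z⁶, (z⁴)⁶ = z¹⁰, (z⁴)⁷ = e.
So |⟨z⁴⟩| = ord(z⁴) = 7. With |G| = 14, by Lagrange [G : ⟨z⁴⟩] = 14/7 = 2.

Answer: 2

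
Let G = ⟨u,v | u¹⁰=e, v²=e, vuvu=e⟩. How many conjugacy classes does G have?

The conjugacy classes (representative and size) are:
  [e] (size 1), [u] (size 2), [u²] (size 2), [u³] (size 2), [u⁴] (size 2), [u⁵] (size 1), [u²v] (size 5), [u³v] (size 5).
Class equation: 1 + 2 + 2 + 2 + 2 + 1 + 5 + 5 = 20 = |G|. So G has 8 conjugacy classes.

Answer: 8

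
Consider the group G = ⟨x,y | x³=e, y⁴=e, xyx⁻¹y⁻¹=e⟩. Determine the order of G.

Enumerate words in the generators, reducing via the relations: the distinct elements are
  {e, x, y, xy, x², y², y³, xy², xy³, x²y, x²y², x²y³}.
No further products give new elements, so |G| = 12.

Answer: 12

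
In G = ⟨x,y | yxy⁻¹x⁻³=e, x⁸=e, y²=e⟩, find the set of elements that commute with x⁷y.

⟨x⁷y⟩ ⊆ C_G(x⁷y) since powers of x⁷y commute with x⁷y; so |C_G(x⁷y)| ≥ |⟨x⁷y⟩| = 4.
By orbit–stabilizer, |C_G(x⁷y)| = |G| / |conj. class of x⁷y| = 16 / 4 = 4.
The 4 elements commuting with x⁷y are {e, x⁴, x³y, x⁷y}.

Answer: {e, x⁴, x³y, x⁷y}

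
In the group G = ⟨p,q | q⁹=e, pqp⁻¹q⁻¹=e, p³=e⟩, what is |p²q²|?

Compute successive powers until reaching e:
  (p²q²)¹ = p²q², (p²q²)² = pq⁴, (p²q²)³ = q⁶, (p²q²)⁴ = p²q⁸, (p²q²)⁵ = pq, (p²q²)⁶ = q³, (p²q²)⁷ = p²q⁵, (p²q²)⁸ = pq⁷, (p²q²)⁹ = e.
The smallest positive k with (p²q²)ᵏ = e is 9.

Answer: 9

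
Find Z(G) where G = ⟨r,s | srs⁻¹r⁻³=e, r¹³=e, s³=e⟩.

An element z ∈ Z(G) iff z commutes with every generator.
For example e is central: e·r = r = r·e; e·s = s = s·e.
Whereas r ∉ Z(G) since r·s = rs ≠ r³s = s·r.
Checking each of the 39 elements this way gives Z(G) = {e}, of order 1.

Answer: {e}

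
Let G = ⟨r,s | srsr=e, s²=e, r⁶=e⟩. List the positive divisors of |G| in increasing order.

|G| = 12 = 2² · 3. By Lagrange's theorem the order of any subgroup divides 12; the divisors of 12 are 1, 2, 3, 4, 6, 12.

Answer: 1, 2, 3, 4, 6, 12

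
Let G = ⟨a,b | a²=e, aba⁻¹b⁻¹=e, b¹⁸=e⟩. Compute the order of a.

Compute successive powers until reaching e:
  a¹ = a, a² = e.
The smallest positive k with aᵏ = e is 2.

Answer: 2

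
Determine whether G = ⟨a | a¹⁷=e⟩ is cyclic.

|G| = 17. The element a has order 17 (its powers give 17 distinct elements), so ⟨a⟩ = G and G is cyclic.

Answer: Yes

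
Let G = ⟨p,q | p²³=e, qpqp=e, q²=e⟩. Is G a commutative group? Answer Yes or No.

p·q = pq but q·p = p²²q, so p·q ≠ q·p and G is not abelian.

Answer: No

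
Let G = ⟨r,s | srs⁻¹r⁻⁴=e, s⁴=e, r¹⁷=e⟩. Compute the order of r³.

Compute successive powers until reaching e:
  (r³)¹ = r³, (r³)² = r⁶, (r³)³ = r⁹, (r³)⁴ = r¹², (r³)⁵ = r¹⁵, (r³)⁶ = r, (r³)⁷ = r⁴, (r³)⁸ = r⁷, (r³)⁹ = r¹⁰, (r³)¹⁰ = r¹³, (r³)¹¹ = r¹⁶, (r³)¹² = r², (r³)¹³ = r⁵, (r³)¹⁴ = r⁸, (r³)¹⁵ = r¹¹, (r³)¹⁶ = r¹⁴, (r³)¹⁷ = e.
The smallest positive k with (r³)ᵏ = e is 17.

Answer: 17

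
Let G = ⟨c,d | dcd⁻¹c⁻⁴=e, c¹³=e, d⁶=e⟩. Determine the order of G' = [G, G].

G' = [G, G] is generated by all commutators. The generator-pair commutators are: [c, d] = c¹⁰.
The subgroup they normally generate is {e, c, c², c³, c⁴, c⁵, c⁶, c⁷, c⁸, c⁹, c¹⁰, c¹¹, c¹²}, of order 13.
Check: |G/G'| = 78/13 = 6 is the order of the abelianisation.

Answer: 13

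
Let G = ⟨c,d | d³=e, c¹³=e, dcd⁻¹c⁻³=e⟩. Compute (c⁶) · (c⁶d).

Compute (c⁶) · (c⁶d) by multiplying left to right and reducing via the relations at each step:
  (c⁶) · c⁶ = c¹²
  (c¹²) · d = c¹²d

Answer: c¹²d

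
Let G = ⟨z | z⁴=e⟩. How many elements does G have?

G is generated by a single element, so G is cyclic. The relator gives z⁴ = e and no smaller power is forced to be e, so the 4 powers {e, z, z², z³} are distinct. Hence |G| = 4.

Answer: 4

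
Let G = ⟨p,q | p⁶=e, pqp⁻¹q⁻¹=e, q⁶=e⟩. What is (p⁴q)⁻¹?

The order of (p⁴q) is 6 (smallest k with (p⁴q)ᵏ = e), so (p⁴q)⁻¹ = (p⁴q)⁵ = p²q⁵.
Check: (p⁴q) · (p²q⁵) → (p⁴q) · p² = q;   q · q⁵ = e, giving e as required.

Answer: p²q⁵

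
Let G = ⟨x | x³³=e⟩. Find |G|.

G is generated by a single element, so G is cyclic. The relator gives x³³ = e and no smaller power is forced to be e, so the 33 powers {e, x, x², x³, x⁴, x⁵, x⁶, x⁷, x⁸, x⁹, x²², x²³, x²¹, x²⁰, x²⁴, x²⁵, x²⁶, x²⁷, x²⁸, x²⁹, x³², x³¹, x³⁰, x¹², x¹³, x¹¹, x¹⁰, x¹⁴, x¹⁵, x¹⁶, x¹⁷, x¹⁸, x¹⁹} are distinct. Hence |G| = 33.

Answer: 33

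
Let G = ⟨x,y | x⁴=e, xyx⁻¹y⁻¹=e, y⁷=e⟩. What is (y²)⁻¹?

The order of (y²) is 7 (smallest k with (y²)ᵏ = e), so (y²)⁻¹ = (y²)⁶ = y⁵.
Check: (y²) · (y⁵) → (y²) · y⁵ = e, giving e as required.

Answer: y⁵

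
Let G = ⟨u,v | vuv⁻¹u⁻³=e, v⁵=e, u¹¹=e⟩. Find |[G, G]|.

G' = [G, G] is generated by all commutators. The generator-pair commutators are: [u, v] = u⁹.
The subgroup they normally generate is {e, u, u², u³, u⁴, u⁵, u⁶, u⁷, u⁸, u⁹, u¹⁰}, of order 11.
Check: |G/G'| = 55/11 = 5 is the order of the abelianisation.

Answer: 11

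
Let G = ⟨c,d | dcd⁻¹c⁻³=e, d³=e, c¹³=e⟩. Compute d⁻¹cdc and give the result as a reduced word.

Multiply left to right, reducing at each step:
  (d²) · c = c⁹d²
  (c⁹d²) · d = c⁹
  (c⁹) · c = c¹⁰

Answer: c¹⁰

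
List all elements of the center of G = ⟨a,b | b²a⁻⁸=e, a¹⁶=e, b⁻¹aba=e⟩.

An element z ∈ Z(G) iff z commutes with every generator.
For example a⁸ is central: (a⁸)·a = a⁹ = a·(a⁸); (a⁸)·b = b⁻¹ = b·(a⁸).
Whereas a ∉ Z(G) since a·b = ab ≠ a⁷b⁻¹ = b·a.
Checking each of the 32 elements this way gives Z(G) = {e, a⁸}, of order 2.

Answer: {e, a⁸}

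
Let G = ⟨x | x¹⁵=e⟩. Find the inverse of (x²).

The order of (x²) is 15 (smallest k with (x²)ᵏ = e), so (x²)⁻¹ = (x²)¹⁴ = x¹³.
Check: (x²) · (x¹³) → (x²) · x¹³ = e, giving e as required.

Answer: x¹³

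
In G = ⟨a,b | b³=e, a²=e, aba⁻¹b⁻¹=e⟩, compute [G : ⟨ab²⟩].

First find ord(ab²) by computing successive powers:
  (ab²)¹ = ab², (ab²)² = b, (ab²)³ = a, (ab²)⁴ = b², (ab²)⁵ = ab, (ab²)⁶ = e.
So |⟨ab²⟩| = ord(ab²) = 6. With |G| = 6, by Lagrange [G : ⟨ab²⟩] = 6/6 = 1.

Answer: 1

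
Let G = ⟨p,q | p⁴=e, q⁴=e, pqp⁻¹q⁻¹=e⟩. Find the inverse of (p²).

The order of (p²) is 2 (smallest k with (p²)ᵏ = e), so (p²)⁻¹ = (p²)¹ = p².
Check: (p²) · (p²) → (p²) · p² = e, giving e as required.

Answer: p²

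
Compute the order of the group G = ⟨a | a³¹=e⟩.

G is generated by a single element, so G is cyclic. The relator gives a³¹ = e and no smaller power is forced to be e, so the 31 powers {a, e, a², a³, a⁴, a⁵, a⁶, a⁷, a⁸, a⁹, a²², a²³, a²¹, a²⁰, a²⁴, a²⁵, a²⁶, a²⁷, a²⁸, a²⁹, a³⁰, a¹², a¹³, a¹¹, a¹⁰, a¹⁴, a¹⁵, a¹⁶, a¹⁷, a¹⁸, a¹⁹} are distinct. Hence |G| = 31.

Answer: 31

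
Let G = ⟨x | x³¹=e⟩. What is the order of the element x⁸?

Compute successive powers until reaching e:
  (x⁸)¹ = x⁸, (x⁸)² = x¹⁶, (x⁸)³ = x²⁴, (x⁸)⁴ = x, (x⁸)⁵ = x⁹, (x⁸)⁶ = x¹⁷, (x⁸)⁷ = x²⁵, (x⁸)⁸ = x², (x⁸)⁹ = x¹⁰, (x⁸)¹⁰ = x¹⁸, (x⁸)¹¹ = x²⁶, (x⁸)¹² = x³, (x⁸)¹³ = x¹¹, (x⁸)¹⁴ = x¹⁹, (x⁸)¹⁵ = x²⁷, (x⁸)¹⁶ = x⁴, (x⁸)¹⁷ = x¹², (x⁸)¹⁸ = x²⁰, (x⁸)¹⁹ = x²⁸, (x⁸)²⁰ = x⁵, (x⁸)²¹ = x¹³, (x⁸)²² = x²¹, (x⁸)²³ = x²⁹, (x⁸)²⁴ = x⁶, (x⁸)²⁵ = x¹⁴, (x⁸)²⁶ = x²², (x⁸)²⁷ = x³⁰, (x⁸)²⁸ = x⁷, (x⁸)²⁹ = x¹⁵, (x⁸)³⁰ = x²³, (x⁸)³¹ = e.
The smallest positive k with (x⁸)ᵏ = e is 31.

Answer: 31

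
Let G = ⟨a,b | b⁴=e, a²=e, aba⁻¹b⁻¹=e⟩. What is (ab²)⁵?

Compute successive powers of (ab²), reducing at each step:
  (ab²)²: (ab²) · a = b²;   (b²) · b² = e
  (ab²)³: e · a = a;   a · b² = ab²
  (ab²)⁴: (ab²) · a = b²;   (b²) · b² = e
  (ab²)⁵: e · a = a;   a · b² = ab²

Answer: ab²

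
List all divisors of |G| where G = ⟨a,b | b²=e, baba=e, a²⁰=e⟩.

|G| = 40 = 2³ · 5. By Lagrange's theorem the order of any subgroup divides 40; the divisors of 40 are 1, 2, 4, 5, 8, 10, 20, 40.

Answer: 1, 2, 4, 5, 8, 10, 20, 40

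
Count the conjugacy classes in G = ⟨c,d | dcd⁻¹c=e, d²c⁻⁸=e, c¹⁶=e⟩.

The conjugacy classes (representative and size) are:
  [e] (size 1), [c] (size 2), [c¹⁴] (size 2), [c¹³] (size 2), [c¹²] (size 2), [c⁵] (size 2), [c¹⁰] (size 2), [c⁷] (size 2), [c⁸] (size 1), [d⁻¹] (size 8), [c⁷d⁻¹] (size 8).
Class equation: 1 + 2 + 2 + 2 + 2 + 2 + 2 + 2 + 1 + 8 + 8 = 32 = |G|. So G has 11 conjugacy classes.

Answer: 11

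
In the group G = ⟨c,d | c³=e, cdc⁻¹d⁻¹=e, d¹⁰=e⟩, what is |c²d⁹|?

Compute successive powers until reaching e:
  (c²d⁹)¹ = c²d⁹, (c²d⁹)² = cd⁸, (c²d⁹)³ = d⁷, (c²d⁹)⁴ = c²d⁶, (c²d⁹)⁵ = cd⁵, (c²d⁹)⁶ = d⁴, (c²d⁹)⁷ = c²d³, (c²d⁹)⁸ = cd², (c²d⁹)⁹ = d, (c²d⁹)¹⁰ = c², (c²d⁹)¹¹ = cd⁹, (c²d⁹)¹² = d⁸, (c²d⁹)¹³ = c²d⁷, (c²d⁹)¹⁴ = cd⁶, (c²d⁹)¹⁵ = d⁵, (c²d⁹)¹⁶ = c²d⁴, (c²d⁹)¹⁷ = cd³, (c²d⁹)¹⁸ = d², (c²d⁹)¹⁹ = c²d, (c²d⁹)²⁰ = c, (c²d⁹)²¹ = d⁹, (c²d⁹)²² = c²d⁸, (c²d⁹)²³ = cd⁷, (c²d⁹)²⁴ = d⁶, (c²d⁹)²⁵ = c²d⁵, (c²d⁹)²⁶ = cd⁴, (c²d⁹)²⁷ = d³, (c²d⁹)²⁸ = c²d², (c²d⁹)²⁹ = cd, (c²d⁹)³⁰ = e.
The smallest positive k with (c²d⁹)ᵏ = e is 30.

Answer: 30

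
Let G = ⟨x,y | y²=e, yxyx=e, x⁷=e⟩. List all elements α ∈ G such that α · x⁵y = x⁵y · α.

⟨x⁵y⟩ ⊆ C_G(x⁵y) since powers of x⁵y commute with x⁵y; so |C_G(x⁵y)| ≥ |⟨x⁵y⟩| = 2.
By orbit–stabilizer, |C_G(x⁵y)| = |G| / |conj. class of x⁵y| = 14 / 7 = 2.
The 2 elements commuting with x⁵y are {e, x⁵y}.

Answer: {e, x⁵y}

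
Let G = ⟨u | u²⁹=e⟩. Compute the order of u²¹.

Compute successive powers until reaching e:
  (u²¹)¹ = u²¹, (u²¹)² = u¹³, (u²¹)³ = u⁵, (u²¹)⁴ = u²⁶, (u²¹)⁵ = u¹⁸, (u²¹)⁶ = u¹⁰, (u²¹)⁷ = u², (u²¹)⁸ = u²³, (u²¹)⁹ = u¹⁵, (u²¹)¹⁰ = u⁷, (u²¹)¹¹ = u²⁸, (u²¹)¹² = u²⁰, (u²¹)¹³ = u¹², (u²¹)¹⁴ = u⁴, (u²¹)¹⁵ = u²⁵, (u²¹)¹⁶ = u¹⁷, (u²¹)¹⁷ = u⁹, (u²¹)¹⁸ = u, (u²¹)¹⁹ = u²², (u²¹)²⁰ = u¹⁴, (u²¹)²¹ = u⁶, (u²¹)²² = u²⁷, (u²¹)²³ = u¹⁹, (u²¹)²⁴ = u¹¹, (u²¹)²⁵ = u³, (u²¹)²⁶ = u²⁴, (u²¹)²⁷ = u¹⁶, (u²¹)²⁸ = u⁸, (u²¹)²⁹ = e.
The smallest positive k with (u²¹)ᵏ = e is 29.

Answer: 29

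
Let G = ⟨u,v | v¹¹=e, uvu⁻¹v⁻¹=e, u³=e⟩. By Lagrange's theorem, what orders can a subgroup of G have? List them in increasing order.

|G| = 33 = 3 · 11. By Lagrange's theorem the order of any subgroup divides 33; the divisors of 33 are 1, 3, 11, 33.

Answer: 1, 3, 11, 33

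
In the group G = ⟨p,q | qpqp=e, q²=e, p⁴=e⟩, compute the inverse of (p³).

The order of (p³) is 4 (smallest k with (p³)ᵏ = e), so (p³)⁻¹ = (p³)³ = p.
Check: (p³) · p → (p³) · p = e, giving e as required.

Answer: p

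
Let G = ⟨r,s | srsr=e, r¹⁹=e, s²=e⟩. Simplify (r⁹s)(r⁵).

Compute (r⁹s) · (r⁵) by multiplying left to right and reducing via the relations at each step:
  (r⁹s) · r⁵ = r⁴s

Answer: r⁴s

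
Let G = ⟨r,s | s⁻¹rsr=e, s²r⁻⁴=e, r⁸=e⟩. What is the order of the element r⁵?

Compute successive powers until reaching e:
  (r⁵)¹ = r⁵, (r⁵)² = r², (r⁵)³ = r⁷, (r⁵)⁴ = r⁴, (r⁵)⁵ = r, (r⁵)⁶ = r⁶, (r⁵)⁷ = r³, (r⁵)⁸ = e.
The smallest positive k with (r⁵)ᵏ = e is 8.

Answer: 8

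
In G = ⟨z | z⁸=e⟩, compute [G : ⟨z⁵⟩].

First find ord(z⁵) by computing successive powers:
  (z⁵)¹ = z⁵, (z⁵)² = z², (z⁵)³ = z⁷, (z⁵)⁴ = z⁴, (z⁵)⁵ = z, (z⁵)⁶ = z⁶, (z⁵)⁷ = z³, (z⁵)⁸ = e.
So |⟨z⁵⟩| = ord(z⁵) = 8. With |G| = 8, by Lagrange [G : ⟨z⁵⟩] = 8/8 = 1.

Answer: 1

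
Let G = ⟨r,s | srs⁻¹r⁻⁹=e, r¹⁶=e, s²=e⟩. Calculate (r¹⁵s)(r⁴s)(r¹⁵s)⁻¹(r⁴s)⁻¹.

[(r¹⁵s), (r⁴s)] = (r¹⁵s)·(r⁴s)·(r¹⁵s)⁻¹·(r⁴s)⁻¹.
  (r¹⁵s) · (r⁴s) = r³
  (r³) · (r⁹s) = r¹²s
  (r¹²s) · (r¹²s) = r⁸

Answer: r⁸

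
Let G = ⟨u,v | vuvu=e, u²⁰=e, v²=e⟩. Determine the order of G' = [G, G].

G' = [G, G] is generated by all commutators. The generator-pair commutators are: [u, v] = u².
The subgroup they normally generate is {e, u², u⁴, u⁶, u⁸, u¹⁰, u¹², u¹⁴, u¹⁶, u¹⁸}, of order 10.
Check: |G/G'| = 40/10 = 4 is the order of the abelianisation.

Answer: 10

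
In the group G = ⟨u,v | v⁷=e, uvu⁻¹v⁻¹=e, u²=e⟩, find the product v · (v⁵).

Compute v · (v⁵) by multiplying left to right and reducing via the relations at each step:
  v · v⁵ = v⁶

Answer: v⁶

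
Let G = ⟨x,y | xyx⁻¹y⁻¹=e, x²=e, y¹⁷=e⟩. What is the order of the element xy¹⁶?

Compute successive powers until reaching e:
  (xy¹⁶)¹ = xy¹⁶, (xy¹⁶)² = y¹⁵, (xy¹⁶)³ = xy¹⁴, (xy¹⁶)⁴ = y¹³, (xy¹⁶)⁵ = xy¹², (xy¹⁶)⁶ = y¹¹, (xy¹⁶)⁷ = xy¹⁰, (xy¹⁶)⁸ = y⁹, (xy¹⁶)⁹ = xy⁸, (xy¹⁶)¹⁰ = y⁷, (xy¹⁶)¹¹ = xy⁶, (xy¹⁶)¹² = y⁵, (xy¹⁶)¹³ = xy⁴, (xy¹⁶)¹⁴ = y³, (xy¹⁶)¹⁵ = xy², (xy¹⁶)¹⁶ = y, (xy¹⁶)¹⁷ = x, (xy¹⁶)¹⁸ = y¹⁶, (xy¹⁶)¹⁹ = xy¹⁵, (xy¹⁶)²⁰ = y¹⁴, (xy¹⁶)²¹ = xy¹³, (xy¹⁶)²² = y¹², (xy¹⁶)²³ = xy¹¹, (xy¹⁶)²⁴ = y¹⁰, (xy¹⁶)²⁵ = xy⁹, (xy¹⁶)²⁶ = y⁸, (xy¹⁶)²⁷ = xy⁷, (xy¹⁶)²⁸ = y⁶, (xy¹⁶)²⁹ = xy⁵, (xy¹⁶)³⁰ = y⁴, (xy¹⁶)³¹ = xy³, (xy¹⁶)³² = y², (xy¹⁶)³³ = xy, (xy¹⁶)³⁴ = e.
The smallest positive k with (xy¹⁶)ᵏ = e is 34.

Answer: 34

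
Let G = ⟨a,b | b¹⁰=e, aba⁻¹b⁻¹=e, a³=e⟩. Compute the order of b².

Compute successive powers until reaching e:
  (b²)¹ = b², (b²)² = b⁴, (b²)³ = b⁶, (b²)⁴ = b⁸, (b²)⁵ = e.
The smallest positive k with (b²)ᵏ = e is 5.

Answer: 5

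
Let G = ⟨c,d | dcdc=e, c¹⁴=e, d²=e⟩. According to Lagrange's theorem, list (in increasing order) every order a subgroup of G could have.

|G| = 28 = 2² · 7. By Lagrange's theorem the order of any subgroup divides 28; the divisors of 28 are 1, 2, 4, 7, 14, 28.

Answer: 1, 2, 4, 7, 14, 28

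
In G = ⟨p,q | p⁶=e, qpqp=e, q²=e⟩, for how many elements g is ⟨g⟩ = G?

⟨g⟩ = G would require ord(g) = |G| = 12, but the maximum element order in G is 6 < 12. So G is not cyclic and no single element generates it: the count is 0.

Answer: 0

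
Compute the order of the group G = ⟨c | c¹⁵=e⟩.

G is generated by a single element, so G is cyclic. The relator gives c¹⁵ = e and no smaller power is forced to be e, so the 15 powers {c, e, c², c³, c⁴, c⁵, c⁶, c⁷, c⁸, c⁹, c¹², c¹³, c¹¹, c¹⁰, c¹⁴} are distinct. Hence |G| = 15.

Answer: 15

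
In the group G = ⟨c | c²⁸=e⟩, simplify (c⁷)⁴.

Compute successive powers of (c⁷), reducing at each step:
  (c⁷)²: (c⁷) · c⁷ = c¹⁴
  (c⁷)³: (c¹⁴) · c⁷ = c²¹
  (c⁷)⁴: (c²¹) · c⁷ = e

Answer: e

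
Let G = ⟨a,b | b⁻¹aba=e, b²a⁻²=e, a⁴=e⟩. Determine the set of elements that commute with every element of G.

An element z ∈ Z(G) iff z commutes with every generator.
For example a² is central: (a²)·a = a³ = a·(a²); (a²)·b = b⁻¹ = b·(a²).
Whereas a ∉ Z(G) since a·b = ab ≠ ab⁻¹ = b·a.
Checking each of the 8 elements this way gives Z(G) = {e, a²}, of order 2.

Answer: {e, a²}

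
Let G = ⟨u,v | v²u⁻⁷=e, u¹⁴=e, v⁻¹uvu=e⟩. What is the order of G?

Enumerate words in the generators, reducing via the relations: the distinct elements are
  {e, u, v, uv, u², u³, u⁴, u⁵, u⁶, u⁷, u⁸, u⁹, u²v, u³v, u¹², u¹³, u¹¹, u¹⁰, u⁴v, u⁵v, u⁶v, v⁻¹, uv⁻¹, u²v⁻¹, u³v⁻¹, u⁴v⁻¹, u⁵v⁻¹, u⁶v⁻¹}.
No further products give new elements, so |G| = 28.

Answer: 28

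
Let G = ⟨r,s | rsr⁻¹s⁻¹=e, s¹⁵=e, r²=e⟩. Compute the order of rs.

Compute successive powers until reaching e:
  (rs)¹ = rs, (rs)² = s², (rs)³ = rs³, (rs)⁴ = s⁴, (rs)⁵ = rs⁵, (rs)⁶ = s⁶, (rs)⁷ = rs⁷, (rs)⁸ = s⁸, (rs)⁹ = rs⁹, (rs)¹⁰ = s¹⁰, (rs)¹¹ = rs¹¹, (rs)¹² = s¹², (rs)¹³ = rs¹³, (rs)¹⁴ = s¹⁴, (rs)¹⁵ = r, (rs)¹⁶ = s, (rs)¹⁷ = rs², (rs)¹⁸ = s³, (rs)¹⁹ = rs⁴, (rs)²⁰ = s⁵, (rs)²¹ = rs⁶, (rs)²² = s⁷, (rs)²³ = rs⁸, (rs)²⁴ = s⁹, (rs)²⁵ = rs¹⁰, (rs)²⁶ = s¹¹, (rs)²⁷ = rs¹², (rs)²⁸ = s¹³, (rs)²⁹ = rs¹⁴, (rs)³⁰ = e.
The smallest positive k with (rs)ᵏ = e is 30.

Answer: 30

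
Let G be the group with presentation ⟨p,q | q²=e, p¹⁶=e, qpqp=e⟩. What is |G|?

Enumerate words in the generators, reducing via the relations: the distinct elements are
  {e, p, q, pq, p², p³, p⁴, p⁵, p⁶, p⁷, p⁸, p⁹, p²q, p³q, p¹², p¹³, p¹¹, p¹⁰, p¹⁴, p¹⁵, p⁴q, p⁵q, p⁶q, p⁷q, p⁸q, p⁹q, p¹²q, p¹³q, p¹¹q, p¹⁰q, p¹⁴q, p¹⁵q}.
No further products give new elements, so |G| = 32.

Answer: 32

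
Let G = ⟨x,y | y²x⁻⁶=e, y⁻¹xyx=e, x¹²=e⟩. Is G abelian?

x·y = xy but y·x = x⁵y⁻¹, so x·y ≠ y·x and G is not abelian.

Answer: No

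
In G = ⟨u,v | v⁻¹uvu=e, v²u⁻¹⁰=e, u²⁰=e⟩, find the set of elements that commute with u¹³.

⟨u¹³⟩ ⊆ C_G(u¹³) since powers of u¹³ commute with u¹³; so |C_G(u¹³)| ≥ |⟨u¹³⟩| = 20.
By orbit–stabilizer, |C_G(u¹³)| = |G| / |conj. class of u¹³| = 40 / 2 = 20.
The 20 elements commuting with u¹³ are {e, u, u², u³, u⁴, u⁵, u⁶, u⁷, u⁸, u⁹, u¹⁰, u¹¹, u¹², u¹³, u¹⁴, u¹⁵, u¹⁶, u¹⁷, u¹⁸, u¹⁹}.

Answer: {e, u, u², u³, u⁴, u⁵, u⁶, u⁷, u⁸, u⁹, u¹⁰, u¹¹, u¹², u¹³, u¹⁴, u¹⁵, u¹⁶, u¹⁷, u¹⁸, u¹⁹}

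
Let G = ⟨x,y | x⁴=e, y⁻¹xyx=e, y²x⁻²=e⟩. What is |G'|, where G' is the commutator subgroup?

G' = [G, G] is generated by all commutators. The generator-pair commutators are: [x, y] = x².
The subgroup they normally generate is {e, x²}, of order 2.
Check: |G/G'| = 8/2 = 4 is the order of the abelianisation.

Answer: 2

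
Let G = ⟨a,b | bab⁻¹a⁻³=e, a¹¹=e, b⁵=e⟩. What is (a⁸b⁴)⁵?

Compute successive powers of (a⁸b⁴), reducing at each step:
  (a⁸b⁴)²: (a⁸b⁴) · a⁸ = a⁷b⁴;   (a⁷b⁴) · b⁴ = a⁷b³
  (a⁸b⁴)³: (a⁷b³) · a⁸ = a³b³;   (a³b³) · b⁴ = a³b²
  (a⁸b⁴)⁴: (a³b²) · a⁸ = a⁹b²;   (a⁹b²) · b⁴ = a⁹b
  (a⁸b⁴)⁵: (a⁹b) · a⁸ = b;   b · b⁴ = e

Answer: e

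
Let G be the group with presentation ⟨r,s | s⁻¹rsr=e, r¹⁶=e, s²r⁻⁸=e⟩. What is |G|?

Enumerate words in the generators, reducing via the relations: the distinct elements are
  {e, r, s, rs, r², r³, r⁴, r⁵, r⁶, r⁷, r⁸, r⁹, r²s, r³s, r¹², r¹³, r¹¹, r¹⁰, r¹⁴, r¹⁵, r⁴s, r⁵s, r⁶s, r⁷s, s⁻¹, rs⁻¹, r²s⁻¹, r³s⁻¹, r⁴s⁻¹, r⁵s⁻¹, r⁶s⁻¹, r⁷s⁻¹}.
No further products give new elements, so |G| = 32.

Answer: 32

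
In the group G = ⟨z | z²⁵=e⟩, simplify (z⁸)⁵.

Compute successive powers of (z⁸), reducing at each step:
  (z⁸)²: (z⁸) · z⁸ = z¹⁶
  (z⁸)³: (z¹⁶) · z⁸ = z²⁴
  (z⁸)⁴: (z²⁴) · z⁸ = z⁷
  (z⁸)⁵: (z⁷) · z⁸ = z¹⁵

Answer: z¹⁵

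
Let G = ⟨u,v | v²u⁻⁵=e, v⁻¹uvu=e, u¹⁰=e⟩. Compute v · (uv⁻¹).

Compute v · (uv⁻¹) by multiplying left to right and reducing via the relations at each step:
  v · u = u⁴v⁻¹
  (u⁴v⁻¹) · v⁻¹ = u⁹

Answer: u⁹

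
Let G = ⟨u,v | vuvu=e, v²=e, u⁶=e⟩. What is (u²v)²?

Compute successive powers of (u²v), reducing at each step:
  (u²v)²: (u²v) · u² = v;   v · v = e

Answer: e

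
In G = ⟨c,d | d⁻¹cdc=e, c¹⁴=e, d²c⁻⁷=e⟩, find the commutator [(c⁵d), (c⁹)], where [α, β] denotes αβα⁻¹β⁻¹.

[(c⁵d), (c⁹)] = (c⁵d)·(c⁹)·(c⁵d)⁻¹·(c⁹)⁻¹.
  (c⁵d) · (c⁹) = c³d⁻¹
  (c³d⁻¹) · (c⁵d⁻¹) = c⁵
  (c⁵) · (c⁵) = c¹⁰

Answer: c¹⁰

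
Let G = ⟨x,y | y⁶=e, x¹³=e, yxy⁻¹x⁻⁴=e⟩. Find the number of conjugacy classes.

The conjugacy classes (representative and size) are:
  [e] (size 1), [x⁴] (size 6), [x¹¹] (size 6), [x⁷y] (size 13), [x⁸y²] (size 13), [x¹²y³] (size 13), [x⁵y⁴] (size 13), [x¹¹y⁵] (size 13).
Class equation: 1 + 6 + 6 + 13 + 13 + 13 + 13 + 13 = 78 = |G|. So G has 8 conjugacy classes.

Answer: 8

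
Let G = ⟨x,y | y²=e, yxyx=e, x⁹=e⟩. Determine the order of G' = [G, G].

G' = [G, G] is generated by all commutators. The generator-pair commutators are: [x, y] = x².
The subgroup they normally generate is {e, x, x², x³, x⁴, x⁵, x⁶, x⁷, x⁸}, of order 9.
Check: |G/G'| = 18/9 = 2 is the order of the abelianisation.

Answer: 9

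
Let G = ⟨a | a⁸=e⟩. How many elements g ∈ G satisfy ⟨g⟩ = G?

G is cyclic of order 8. An element generates G iff its order is 8, and a cyclic group of order 8 has exactly φ(8) = 4 such elements.

Answer: 4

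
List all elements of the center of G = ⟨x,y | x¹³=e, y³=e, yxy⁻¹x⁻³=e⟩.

An element z ∈ Z(G) iff z commutes with every generator.
For example e is central: e·x = x = x·e; e·y = y = y·e.
Whereas x ∉ Z(G) since x·y = xy ≠ x³y = y·x.
Checking each of the 39 elements this way gives Z(G) = {e}, of order 1.

Answer: {e}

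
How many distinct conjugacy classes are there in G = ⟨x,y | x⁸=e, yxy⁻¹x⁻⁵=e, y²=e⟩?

The conjugacy classes (representative and size) are:
  [e] (size 1), [x⁵] (size 2), [x²] (size 1), [x⁷] (size 2), [x⁴] (size 1), [x⁶] (size 1), [y] (size 2), [x⁵y] (size 2), [x²y] (size 2), [x³y] (size 2).
Class equation: 1 + 2 + 1 + 2 + 1 + 1 + 2 + 2 + 2 + 2 = 16 = |G|. So G has 10 conjugacy classes.

Answer: 10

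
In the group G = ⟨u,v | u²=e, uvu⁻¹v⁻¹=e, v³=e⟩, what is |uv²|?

Compute successive powers until reaching e:
  (uv²)¹ = uv², (uv²)² = v, (uv²)³ = u, (uv²)⁴ = v², (uv²)⁵ = uv, (uv²)⁶ = e.
The smallest positive k with (uv²)ᵏ = e is 6.

Answer: 6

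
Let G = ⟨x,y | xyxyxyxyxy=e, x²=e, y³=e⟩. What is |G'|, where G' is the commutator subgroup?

G' = [G, G] is generated by all commutators. The generator-pair commutators are: [x, y] = xyxy².
The subgroup they normally generate is {e, x, y, y², xy, xyx, xyxy, xyxyx, y²xy²x, y²xy², y²x, xy², yx, yxy, yxyx, xy²xy²x, xy²xy², xy²x, y²xy, y²xyx, y²xyxy, yxy²xy², yxy²x, yxy², xyxy², xy²xy, xy²xyx, xy²xyxy, xyxy²xy², xyxy²x, y²xy²xy, xyxy²xy, xyxy²xyx, xyxy²xyxy, y²xy²xyxy², y²xy²xyx, y²xy²xyxy, y²xyxy²xy², y²xyxy²x, y²xyxy², yxyxy², yxy²xy, yxy²xyx, yxy²xyxy, yxyxy²xy², yxyxy²x, yxyxy²xy, xy²xyxy²xy², xy²xyxy²x, xy²xyxy², y²xyxy²xy, y²xyxy²xyx, yxy²xyxy²x, yxy²xyxy², xy²xyxy²xy, xy²xyxy²xyx, xyxy²xyxy²x, xyxy²xyxy², xyxy²xyxy²xy, yxy²xyxy²xy}, of order 60.
Check: |G/G'| = 60/60 = 1 is the order of the abelianisation.

Answer: 60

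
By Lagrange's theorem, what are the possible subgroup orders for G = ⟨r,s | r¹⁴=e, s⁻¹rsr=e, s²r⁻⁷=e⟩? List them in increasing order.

|G| = 28 = 2² · 7. By Lagrange's theorem the order of any subgroup divides 28; the divisors of 28 are 1, 2, 4, 7, 14, 28.

Answer: 1, 2, 4, 7, 14, 28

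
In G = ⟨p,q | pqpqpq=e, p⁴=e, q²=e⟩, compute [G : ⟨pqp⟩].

First find ord(pqp) by computing successive powers:
  (pqp)¹ = pqp, (pqp)² = qp²q, (pqp)³ = p³qp³, (pqp)⁴ = e.
So |⟨pqp⟩| = ord(pqp) = 4. With |G| = 24, by Lagrange [G : ⟨pqp⟩] = 24/4 = 6.

Answer: 6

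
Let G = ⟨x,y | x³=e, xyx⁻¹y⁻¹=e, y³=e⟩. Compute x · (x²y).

Compute x · (x²y) by multiplying left to right and reducing via the relations at each step:
  x · x² = e
  e · y = y

Answer: y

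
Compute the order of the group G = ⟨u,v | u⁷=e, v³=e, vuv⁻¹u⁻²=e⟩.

Enumerate words in the generators, reducing via the relations: the distinct elements are
  {e, u, v, uv, u², u³, u⁴, u⁵, u⁶, v², uv², u²v, u³v, u⁴v, u⁵v, u⁶v, u²v², u³v², u⁴v², u⁵v², u⁶v²}.
No further products give new elements, so |G| = 21.

Answer: 21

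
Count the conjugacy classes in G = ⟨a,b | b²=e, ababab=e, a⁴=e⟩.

The conjugacy classes (representative and size) are:
  [e] (size 1), [a³] (size 6), [a²ba²b] (size 3), [aba³] (size 6), [ba³] (size 8).
Class equation: 1 + 6 + 3 + 6 + 8 = 24 = |G|. So G has 5 conjugacy classes.

Answer: 5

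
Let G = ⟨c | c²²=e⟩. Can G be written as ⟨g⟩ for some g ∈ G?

|G| = 22. The element c has order 22 (its powers give 22 distinct elements), so ⟨c⟩ = G and G is cyclic.

Answer: Yes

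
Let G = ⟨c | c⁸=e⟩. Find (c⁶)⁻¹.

The order of (c⁶) is 4 (smallest k with (c⁶)ᵏ = e), so (c⁶)⁻¹ = (c⁶)³ = c².
Check: (c⁶) · (c²) → (c⁶) · c² = e, giving e as required.

Answer: c²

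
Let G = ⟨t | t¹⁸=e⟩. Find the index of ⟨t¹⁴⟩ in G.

First find ord(t¹⁴) by computing successive powers:
  (t¹⁴)¹ = t¹⁴, (t¹⁴)² = t¹⁰, (t¹⁴)³ = t⁶, (t¹⁴)⁴ = t², (t¹⁴)⁵ = t¹⁶, (t¹⁴)⁶ = t¹², (t¹⁴)⁷ = t⁸, (t¹⁴)⁸ = t⁴, (t¹⁴)⁹ = e.
So |⟨t¹⁴⟩| = ord(t¹⁴) = 9. With |G| = 18, by Lagrange [G : ⟨t¹⁴⟩] = 18/9 = 2.

Answer: 2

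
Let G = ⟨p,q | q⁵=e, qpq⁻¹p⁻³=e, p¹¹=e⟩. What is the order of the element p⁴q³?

Compute successive powers until reaching e:
  (p⁴q³)¹ = p⁴q³, (p⁴q³)² = p²q, (p⁴q³)³ = p³q⁴, (p⁴q³)⁴ = p⁸q², (p⁴q³)⁵ = e.
The smallest positive k with (p⁴q³)ᵏ = e is 5.

Answer: 5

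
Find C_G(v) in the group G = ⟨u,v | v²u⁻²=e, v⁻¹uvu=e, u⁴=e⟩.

⟨v⟩ ⊆ C_G(v) since powers of v commute with v; so |C_G(v)| ≥ |⟨v⟩| = 4.
By orbit–stabilizer, |C_G(v)| = |G| / |conj. class of v| = 8 / 2 = 4.
The 4 elements commuting with v are {e, u², v, v⁻¹}.

Answer: {e, u², v, v⁻¹}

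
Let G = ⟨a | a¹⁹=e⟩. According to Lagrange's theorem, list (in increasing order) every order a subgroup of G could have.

|G| = 19 = 19. By Lagrange's theorem the order of any subgroup divides 19; the divisors of 19 are 1, 19.

Answer: 1, 19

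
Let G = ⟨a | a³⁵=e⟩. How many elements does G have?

G is generated by a single element, so G is cyclic. The relator gives a³⁵ = e and no smaller power is forced to be e, so the 35 powers {a, e, a², a³, a⁴, a⁵, a⁶, a⁷, a⁸, a⁹, a²², a²³, a²¹, a²⁰, a²⁴, a²⁵, a²⁶, a²⁷, a²⁸, a²⁹, a³², a³³, a³¹, a³⁰, a³⁴, a¹², a¹³, a¹¹, a¹⁰, a¹⁴, a¹⁵, a¹⁶, a¹⁷, a¹⁸, a¹⁹} are distinct. Hence |G| = 35.

Answer: 35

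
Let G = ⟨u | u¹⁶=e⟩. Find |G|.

G is generated by a single element, so G is cyclic. The relator gives u¹⁶ = e and no smaller power is forced to be e, so the 16 powers {e, u, u², u³, u⁴, u⁵, u⁶, u⁷, u⁸, u⁹, u¹², u¹³, u¹¹, u¹⁰, u¹⁴, u¹⁵} are distinct. Hence |G| = 16.

Answer: 16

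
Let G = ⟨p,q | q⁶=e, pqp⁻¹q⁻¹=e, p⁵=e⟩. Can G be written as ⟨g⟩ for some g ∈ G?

|G| = 30. The element pq has order 30 (its powers give 30 distinct elements), so ⟨pq⟩ = G and G is cyclic.

Answer: Yes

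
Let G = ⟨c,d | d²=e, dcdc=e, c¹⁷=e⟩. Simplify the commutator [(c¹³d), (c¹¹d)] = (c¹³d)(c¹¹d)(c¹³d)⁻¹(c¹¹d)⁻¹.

[(c¹³d), (c¹¹d)] = (c¹³d)·(c¹¹d)·(c¹³d)⁻¹·(c¹¹d)⁻¹.
  (c¹³d) · (c¹¹d) = c²
  (c²) · (c¹³d) = c¹⁵d
  (c¹⁵d) · (c¹¹d) = c⁴

Answer: c⁴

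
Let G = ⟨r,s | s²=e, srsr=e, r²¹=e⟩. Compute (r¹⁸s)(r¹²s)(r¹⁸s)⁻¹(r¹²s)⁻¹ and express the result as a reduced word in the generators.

[(r¹⁸s), (r¹²s)] = (r¹⁸s)·(r¹²s)·(r¹⁸s)⁻¹·(r¹²s)⁻¹.
  (r¹⁸s) · (r¹²s) = r⁶
  (r⁶) · (r¹⁸s) = r³s
  (r³s) · (r¹²s) = r¹²

Answer: r¹²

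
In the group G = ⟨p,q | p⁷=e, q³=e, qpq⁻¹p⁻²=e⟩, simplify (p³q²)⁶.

Compute successive powers of (p³q²), reducing at each step:
  (p³q²)²: (p³q²) · p³ = pq²;   (pq²) · q² = pq
  (p³q²)³: (pq) · p³ = q;   q · q² = e
  (p³q²)⁴: e · p³ = p³;   (p³) · q² = p³q²
  (p³q²)⁵: (p³q²) · p³ = pq²;   (pq²) · q² = pq
  (p³q²)⁶: (pq) · p³ = q;   q · q² = e

Answer: e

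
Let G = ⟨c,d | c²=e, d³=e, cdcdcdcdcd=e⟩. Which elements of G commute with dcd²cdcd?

⟨dcd²cdcd⟩ ⊆ C_G(dcd²cdcd) since powers of dcd²cdcd commute with dcd²cdcd; so |C_G(dcd²cdcd)| ≥ |⟨dcd²cdcd⟩| = 3.
By orbit–stabilizer, |C_G(dcd²cdcd)| = |G| / |conj. class of dcd²cdcd| = 60 / 20 = 3.
The 3 elements commuting with dcd²cdcd are {e, d²cd²cdcd², dcd²cdcd}.

Answer: {e, d²cd²cdcd², dcd²cdcd}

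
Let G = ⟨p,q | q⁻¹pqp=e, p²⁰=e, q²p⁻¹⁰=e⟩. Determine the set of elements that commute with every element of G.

An element z ∈ Z(G) iff z commutes with every generator.
For example p¹⁰ is central: (p¹⁰)·p = p¹¹ = p·(p¹⁰); (p¹⁰)·q = q⁻¹ = q·(p¹⁰).
Whereas p ∉ Z(G) since p·q = pq ≠ p⁹q⁻¹ = q·p.
Checking each of the 40 elements this way gives Z(G) = {e, p¹⁰}, of order 2.

Answer: {e, p¹⁰}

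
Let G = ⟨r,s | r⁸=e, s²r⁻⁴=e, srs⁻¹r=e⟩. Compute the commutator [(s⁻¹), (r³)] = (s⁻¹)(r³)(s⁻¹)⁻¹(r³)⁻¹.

[(s⁻¹), (r³)] = (s⁻¹)·(r³)·(s⁻¹)⁻¹·(r³)⁻¹.
  (s⁻¹) · (r³) = rs
  (rs) · s = r⁵
  (r⁵) · (r⁵) = r²

Answer: r²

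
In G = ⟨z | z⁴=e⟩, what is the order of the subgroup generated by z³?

|⟨z³⟩| equals the order of z³. Compute successive powers until reaching e:
  (z³)¹ = z³, (z³)² = z², (z³)³ = z, (z³)⁴ = e.
The smallest positive k with (z³)ᵏ = e is 4, so |⟨z³⟩| = 4.

Answer: 4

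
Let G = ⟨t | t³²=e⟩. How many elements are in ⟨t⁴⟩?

|⟨t⁴⟩| equals the order of t⁴. Compute successive powers until reaching e:
  (t⁴)¹ = t⁴, (t⁴)² = t⁸, (t⁴)³ = t¹², (t⁴)⁴ = t¹⁶, (t⁴)⁵ = t²⁰, (t⁴)⁶ = t²⁴, (t⁴)⁷ = t²⁸, (t⁴)⁸ = e.
The smallest positive k with (t⁴)ᵏ = e is 8, so |⟨t⁴⟩| = 8.

Answer: 8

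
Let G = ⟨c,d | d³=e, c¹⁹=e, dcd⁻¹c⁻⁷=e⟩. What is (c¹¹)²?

Compute successive powers of (c¹¹), reducing at each step:
  (c¹¹)²: (c¹¹) · c¹¹ = c³

Answer: c³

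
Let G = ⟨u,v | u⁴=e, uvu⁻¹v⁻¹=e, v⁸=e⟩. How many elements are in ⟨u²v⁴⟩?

|⟨u²v⁴⟩| equals the order of u²v⁴. Compute successive powers until reaching e:
  (u²v⁴)¹ = u²v⁴, (u²v⁴)² = e.
The smallest positive k with (u²v⁴)ᵏ = e is 2, so |⟨u²v⁴⟩| = 2.

Answer: 2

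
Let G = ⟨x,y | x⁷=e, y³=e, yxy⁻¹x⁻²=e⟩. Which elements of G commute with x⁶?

⟨x⁶⟩ ⊆ C_G(x⁶) since powers of x⁶ commute with x⁶; so |C_G(x⁶)| ≥ |⟨x⁶⟩| = 7.
By orbit–stabilizer, |C_G(x⁶)| = |G| / |conj. class of x⁶| = 21 / 3 = 7.
The 7 elements commuting with x⁶ are {e, x, x², x³, x⁴, x⁵, x⁶}.

Answer: {e, x, x², x³, x⁴, x⁵, x⁶}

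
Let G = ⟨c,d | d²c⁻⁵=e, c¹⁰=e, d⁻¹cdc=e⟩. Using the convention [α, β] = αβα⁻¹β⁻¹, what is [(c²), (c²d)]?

[(c²), (c²d)] = (c²)·(c²d)·(c²)⁻¹·(c²d)⁻¹.
  (c²) · (c²d) = c⁴d
  (c⁴d) · (c⁸) = cd⁻¹
  (cd⁻¹) · (c²d⁻¹) = c⁴

Answer: c⁴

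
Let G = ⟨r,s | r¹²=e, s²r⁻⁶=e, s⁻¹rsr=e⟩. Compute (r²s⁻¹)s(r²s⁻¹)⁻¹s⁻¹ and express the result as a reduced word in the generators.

[(r²s⁻¹), s] = (r²s⁻¹)·s·(r²s⁻¹)⁻¹·s⁻¹.
  (r²s⁻¹) · s = r²
  (r²) · (r²s) = r⁴s
  (r⁴s) · (s⁻¹) = r⁴

Answer: r⁴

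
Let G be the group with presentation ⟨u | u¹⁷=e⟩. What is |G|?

G is generated by a single element, so G is cyclic. The relator gives u¹⁷ = e and no smaller power is forced to be e, so the 17 powers {e, u, u², u³, u⁴, u⁵, u⁶, u⁷, u⁸, u⁹, u¹², u¹³, u¹¹, u¹⁰, u¹⁴, u¹⁵, u¹⁶} are distinct. Hence |G| = 17.

Answer: 17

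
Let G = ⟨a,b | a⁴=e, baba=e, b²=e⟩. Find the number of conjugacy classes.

The conjugacy classes (representative and size) are:
  [e] (size 1), [a] (size 2), [a²] (size 1), [a²b] (size 2), [a³b] (size 2).
Class equation: 1 + 2 + 1 + 2 + 2 = 8 = |G|. So G has 5 conjugacy classes.

Answer: 5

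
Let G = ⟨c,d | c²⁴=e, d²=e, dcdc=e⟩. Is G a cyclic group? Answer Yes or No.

Every cyclic group is abelian. But c·d = cd while d·c = c²³d, so c·d ≠ d·c and G is not abelian. Hence G is not cyclic.

Answer: No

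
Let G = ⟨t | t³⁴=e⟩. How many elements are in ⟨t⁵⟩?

|⟨t⁵⟩| equals the order of t⁵. Compute successive powers until reaching e:
  (t⁵)¹ = t⁵, (t⁵)² = t¹⁰, (t⁵)³ = t¹⁵, (t⁵)⁴ = t²⁰, (t⁵)⁵ = t²⁵, (t⁵)⁶ = t³⁰, (t⁵)⁷ = t, (t⁵)⁸ = t⁶, (t⁵)⁹ = t¹¹, (t⁵)¹⁰ = t¹⁶, (t⁵)¹¹ = t²¹, (t⁵)¹² = t²⁶, (t⁵)¹³ = t³¹, (t⁵)¹⁴ = t², (t⁵)¹⁵ = t⁷, (t⁵)¹⁶ = t¹², (t⁵)¹⁷ = t¹⁷, (t⁵)¹⁸ = t²², (t⁵)¹⁹ = t²⁷, (t⁵)²⁰ = t³², (t⁵)²¹ = t³, (t⁵)²² = t⁸, (t⁵)²³ = t¹³, (t⁵)²⁴ = t¹⁸, (t⁵)²⁵ = t²³, (t⁵)²⁶ = t²⁸, (t⁵)²⁷ = t³³, (t⁵)²⁸ = t⁴, (t⁵)²⁹ = t⁹, (t⁵)³⁰ = t¹⁴, (t⁵)³¹ = t¹⁹, (t⁵)³² = t²⁴, (t⁵)³³ = t²⁹, (t⁵)³⁴ = e.
The smallest positive k with (t⁵)ᵏ = e is 34, so |⟨t⁵⟩| = 34.

Answer: 34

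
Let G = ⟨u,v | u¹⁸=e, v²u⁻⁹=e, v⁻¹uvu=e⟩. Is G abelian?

u·v = uv but v·u = u⁸v⁻¹, so u·v ≠ v·u and G is not abelian.

Answer: No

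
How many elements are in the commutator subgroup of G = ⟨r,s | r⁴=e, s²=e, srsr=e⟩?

G' = [G, G] is generated by all commutators. The generator-pair commutators are: [r, s] = r².
The subgroup they normally generate is {e, r²}, of order 2.
Check: |G/G'| = 8/2 = 4 is the order of the abelianisation.

Answer: 2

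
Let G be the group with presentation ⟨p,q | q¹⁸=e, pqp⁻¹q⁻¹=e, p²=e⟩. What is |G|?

Enumerate words in the generators, reducing via the relations: the distinct elements are
  {e, p, q, pq, q², q³, q⁴, q⁵, q⁶, q⁷, q⁸, q⁹, pq², pq³, pq⁴, pq⁵, pq⁶, pq⁷, pq⁸, pq⁹, q¹², q¹³, q¹¹, q¹⁰, q¹⁴, q¹⁵, q¹⁶, q¹⁷, pq¹², pq¹³, pq¹¹, pq¹⁰, pq¹⁴, pq¹⁵, pq¹⁶, pq¹⁷}.
No further products give new elements, so |G| = 36.

Answer: 36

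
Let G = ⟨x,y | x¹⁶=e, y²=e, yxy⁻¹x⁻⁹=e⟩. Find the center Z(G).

An element z ∈ Z(G) iff z commutes with every generator.
For example x² is central: (x²)·x = x³ = x·(x²); (x²)·y = x²y = y·(x²).
Whereas x ∉ Z(G) since x·y = xy ≠ x⁹y = y·x.
Checking each of the 32 elements this way gives Z(G) = {e, x², x⁴, x⁶, x⁸, x¹⁰, x¹², x¹⁴}, of order 8.

Answer: {e, x², x⁴, x⁶, x⁸, x¹⁰, x¹², x¹⁴}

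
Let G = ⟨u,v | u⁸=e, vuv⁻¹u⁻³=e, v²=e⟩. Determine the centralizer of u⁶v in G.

⟨u⁶v⟩ ⊆ C_G(u⁶v) since powers of u⁶v commute with u⁶v; so |C_G(u⁶v)| ≥ |⟨u⁶v⟩| = 2.
By orbit–stabilizer, |C_G(u⁶v)| = |G| / |conj. class of u⁶v| = 16 / 4 = 4.
The 4 elements commuting with u⁶v are {e, u⁴, u²v, u⁶v}.

Answer: {e, u⁴, u²v, u⁶v}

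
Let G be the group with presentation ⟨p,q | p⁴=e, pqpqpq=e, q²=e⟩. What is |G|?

Enumerate words in the generators, reducing via the relations: the distinct elements are
  {e, p, q, pq, p², p³, qp, pqp, p²q, p³q, qp², qp³, pqp², pqp³, p²qp, p³qp, qp²q, pqp²q, p²qp², p²qp³, p³qp², p³qp³, p²qp²q, p³qp²q}.
No further products give new elements, so |G| = 24.

Answer: 24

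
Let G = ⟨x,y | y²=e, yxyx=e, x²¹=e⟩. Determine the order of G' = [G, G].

G' = [G, G] is generated by all commutators. The generator-pair commutators are: [x, y] = x².
The subgroup they normally generate is {e, x, x², x³, x⁴, x⁵, x⁶, x⁷, x⁸, x⁹, x¹⁰, x¹¹, x¹², x¹³, x¹⁴, x¹⁵, x¹⁶, x¹⁷, x¹⁸, x¹⁹, x²⁰}, of order 21.
Check: |G/G'| = 42/21 = 2 is the order of the abelianisation.

Answer: 21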